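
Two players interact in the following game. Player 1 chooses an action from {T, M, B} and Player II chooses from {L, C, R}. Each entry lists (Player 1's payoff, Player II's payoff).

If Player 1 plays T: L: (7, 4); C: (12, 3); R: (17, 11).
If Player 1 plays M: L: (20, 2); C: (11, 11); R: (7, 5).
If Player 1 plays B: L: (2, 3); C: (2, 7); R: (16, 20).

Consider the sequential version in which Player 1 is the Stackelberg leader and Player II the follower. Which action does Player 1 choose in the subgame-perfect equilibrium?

T

Backward induction with Player 1 moving first.
- T: Player II compares 4, 3, 11 and picks R; Player 1 would get 17.
- M: Player II compares 2, 11, 5 and picks C; Player 1 would get 11.
- B: Player II compares 3, 7, 20 and picks R; Player 1 would get 16.
Among 17, 11, 16, the best is 17 at T. Subgame-perfect outcome: (T, R) with payoffs (17, 11).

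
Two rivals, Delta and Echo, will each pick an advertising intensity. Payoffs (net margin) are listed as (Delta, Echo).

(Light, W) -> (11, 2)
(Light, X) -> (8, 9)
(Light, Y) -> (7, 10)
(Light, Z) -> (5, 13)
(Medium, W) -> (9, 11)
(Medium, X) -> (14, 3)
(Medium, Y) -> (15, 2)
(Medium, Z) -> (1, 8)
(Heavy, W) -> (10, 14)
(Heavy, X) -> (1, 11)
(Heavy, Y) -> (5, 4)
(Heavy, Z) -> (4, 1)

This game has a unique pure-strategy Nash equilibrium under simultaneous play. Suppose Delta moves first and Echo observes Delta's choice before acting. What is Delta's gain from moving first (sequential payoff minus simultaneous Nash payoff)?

Work backward from Echo's decision.
- Light: BR = Z, leader payoff 5.
- Medium: BR = W, leader payoff 9.
- Heavy: BR = W, leader payoff 10.
Delta's induced payoffs are 5, 9, 10, so Delta commits to Heavy. Subgame-perfect outcome: (Heavy, W) with payoffs (10, 14).
Now find the simultaneous Nash equilibrium.
Delta's best replies: W→Light; X→Medium; Y→Medium; Z→Light.
Echo's best replies: Light→Z; Medium→W; Heavy→W.
The unique mutual best reply is (Light, Z), giving (5, 13).
Delta's commitment gain: 10 − 5 = 5.

5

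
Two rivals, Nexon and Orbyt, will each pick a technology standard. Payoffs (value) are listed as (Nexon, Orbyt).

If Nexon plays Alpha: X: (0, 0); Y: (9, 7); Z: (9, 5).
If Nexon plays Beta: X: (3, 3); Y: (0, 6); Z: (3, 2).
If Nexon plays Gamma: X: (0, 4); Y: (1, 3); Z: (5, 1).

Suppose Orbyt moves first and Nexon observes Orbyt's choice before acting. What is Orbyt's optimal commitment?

Nexon best-responds to each possible Orbyt move:
- X: BR = Beta, leader payoff 3.
- Y: BR = Alpha, leader payoff 7.
- Z: BR = Alpha, leader payoff 5.
Among 3, 7, 5, the best is 7 at Y. Subgame-perfect outcome: (Alpha, Y) with payoffs (9, 7).

Y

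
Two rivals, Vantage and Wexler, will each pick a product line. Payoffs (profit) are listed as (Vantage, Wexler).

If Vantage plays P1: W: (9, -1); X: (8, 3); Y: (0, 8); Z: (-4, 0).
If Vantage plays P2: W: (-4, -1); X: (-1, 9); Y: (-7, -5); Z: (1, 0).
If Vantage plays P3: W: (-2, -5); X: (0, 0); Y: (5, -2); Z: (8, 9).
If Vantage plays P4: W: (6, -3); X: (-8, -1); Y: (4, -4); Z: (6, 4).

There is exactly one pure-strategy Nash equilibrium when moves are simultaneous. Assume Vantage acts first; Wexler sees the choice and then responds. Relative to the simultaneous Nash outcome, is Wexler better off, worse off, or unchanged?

Solve by backward induction (Vantage leads).
- P1: BR = Y, leader payoff 0.
- P2: BR = X, leader payoff -1.
- P3: BR = Z, leader payoff 8.
- P4: BR = Z, leader payoff 6.
Maximizing over 0, -1, 8, 6, Vantage chooses P3. Subgame-perfect outcome: (P3, Z) with payoffs (8, 9).
Now find the simultaneous Nash equilibrium.
Vantage's best replies: W→P1; X→P1; Y→P3; Z→P3.
Wexler's best replies: P1→Y; P2→X; P3→Z; P4→Z.
The unique mutual best reply is (P3, Z), giving (8, 9).
Wexler earns 9 sequentially versus 9 at the Nash outcome: unchanged.

unchanged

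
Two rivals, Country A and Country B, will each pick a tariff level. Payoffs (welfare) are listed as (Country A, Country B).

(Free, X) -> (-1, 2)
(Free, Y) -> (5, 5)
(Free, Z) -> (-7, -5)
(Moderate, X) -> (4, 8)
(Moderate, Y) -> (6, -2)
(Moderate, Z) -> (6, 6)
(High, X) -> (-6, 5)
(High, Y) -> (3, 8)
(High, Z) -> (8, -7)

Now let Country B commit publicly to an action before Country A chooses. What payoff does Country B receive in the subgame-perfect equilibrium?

8

Country A best-responds to each possible Country B move:
- X → Country A plays Moderate (best of -1, 4, -6); Country B gets 8.
- Y → Country A plays Moderate (best of 5, 6, 3); Country B gets -2.
- Z → Country A plays High (best of -7, 6, 8); Country B gets -7.
Maximizing over 8, -2, -7, Country B chooses X. Subgame-perfect outcome: (Moderate, X) with payoffs (4, 8).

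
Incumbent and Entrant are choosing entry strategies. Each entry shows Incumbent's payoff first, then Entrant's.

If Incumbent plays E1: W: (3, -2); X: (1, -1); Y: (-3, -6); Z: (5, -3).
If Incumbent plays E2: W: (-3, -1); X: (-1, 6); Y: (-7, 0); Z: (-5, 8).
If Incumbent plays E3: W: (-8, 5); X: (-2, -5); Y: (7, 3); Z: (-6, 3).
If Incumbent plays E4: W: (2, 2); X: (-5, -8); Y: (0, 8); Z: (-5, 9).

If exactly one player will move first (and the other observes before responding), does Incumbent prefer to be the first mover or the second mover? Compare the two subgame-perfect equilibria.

If Incumbent leads: Entrant's best replies are E1→X, E2→Z, E3→W, E4→Z; Incumbent's induced payoffs 1, -5, -8, -5; outcome (E1, X), payoffs (1, -1).
If Entrant leads: Incumbent's best replies are W→E1, X→E1, Y→E3, Z→E1; Entrant's induced payoffs -2, -1, 3, -3; outcome (E3, Y), payoffs (7, 3).
Incumbent gets 1 moving first and 7 moving second, so Incumbent prefers to move second.

second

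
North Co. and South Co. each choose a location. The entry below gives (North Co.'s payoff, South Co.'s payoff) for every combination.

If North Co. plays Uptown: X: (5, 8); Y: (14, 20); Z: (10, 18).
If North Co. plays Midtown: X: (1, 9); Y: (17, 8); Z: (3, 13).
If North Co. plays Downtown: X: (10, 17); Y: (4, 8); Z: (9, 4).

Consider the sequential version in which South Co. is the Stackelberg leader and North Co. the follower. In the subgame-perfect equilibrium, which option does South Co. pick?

Solve by backward induction (South Co. leads).
- X: North Co. compares 5, 1, 10 and picks Downtown; South Co. would get 17.
- Y: North Co. compares 14, 17, 4 and picks Midtown; South Co. would get 8.
- Z: North Co. compares 10, 3, 9 and picks Uptown; South Co. would get 18.
South Co.'s induced payoffs are 17, 8, 18, so South Co. commits to Z. Subgame-perfect outcome: (Uptown, Z) with payoffs (10, 18).

Z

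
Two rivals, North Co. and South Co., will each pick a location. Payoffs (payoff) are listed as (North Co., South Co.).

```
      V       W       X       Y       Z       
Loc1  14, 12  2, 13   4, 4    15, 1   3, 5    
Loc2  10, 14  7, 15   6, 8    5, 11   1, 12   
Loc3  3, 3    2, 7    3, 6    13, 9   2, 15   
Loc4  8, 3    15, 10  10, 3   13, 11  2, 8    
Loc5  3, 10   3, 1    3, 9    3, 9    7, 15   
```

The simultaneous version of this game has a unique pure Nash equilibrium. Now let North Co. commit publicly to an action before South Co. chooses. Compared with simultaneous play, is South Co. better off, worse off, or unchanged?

worse off

Solve by backward induction (North Co. leads).
- Loc1: South Co. compares 12, 13, 4, 1, 5 and picks W; North Co. would get 2.
- Loc2: South Co. compares 14, 15, 8, 11, 12 and picks W; North Co. would get 7.
- Loc3: South Co. compares 3, 7, 6, 9, 15 and picks Z; North Co. would get 2.
- Loc4: South Co. compares 3, 10, 3, 11, 8 and picks Y; North Co. would get 13.
- Loc5: South Co. compares 10, 1, 9, 9, 15 and picks Z; North Co. would get 7.
Among 2, 7, 2, 13, 7, the best is 13 at Loc4. Subgame-perfect outcome: (Loc4, Y) with payoffs (13, 11).
Now find the simultaneous Nash equilibrium.
North Co.'s best replies: V→Loc1; W→Loc4; X→Loc4; Y→Loc1; Z→Loc5.
South Co.'s best replies: Loc1→W; Loc2→W; Loc3→Z; Loc4→Y; Loc5→Z.
Only (Loc5, Z) has each player best-responding; Nash payoffs (7, 15).
South Co. earns 11 sequentially versus 15 at the Nash outcome: worse off.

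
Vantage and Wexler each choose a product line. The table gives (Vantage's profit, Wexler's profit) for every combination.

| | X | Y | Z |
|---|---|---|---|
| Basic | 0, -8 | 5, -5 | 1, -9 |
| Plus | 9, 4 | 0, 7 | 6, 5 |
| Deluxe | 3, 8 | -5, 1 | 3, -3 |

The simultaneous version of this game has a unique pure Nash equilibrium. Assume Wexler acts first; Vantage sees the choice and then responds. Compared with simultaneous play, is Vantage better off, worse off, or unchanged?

better off

Work backward from Vantage's decision.
- X: BR = Plus, leader payoff 4.
- Y: BR = Basic, leader payoff -5.
- Z: BR = Plus, leader payoff 5.
Among 4, -5, 5, the best is 5 at Z. Subgame-perfect outcome: (Plus, Z) with payoffs (6, 5).
For the simultaneous game, intersect best replies.
Vantage's best replies: X→Plus; Y→Basic; Z→Plus.
Wexler's best replies: Basic→Y; Plus→Y; Deluxe→X.
The unique mutual best reply is (Basic, Y), giving (5, -5).
Vantage earns 6 sequentially versus 5 at the Nash outcome: better off.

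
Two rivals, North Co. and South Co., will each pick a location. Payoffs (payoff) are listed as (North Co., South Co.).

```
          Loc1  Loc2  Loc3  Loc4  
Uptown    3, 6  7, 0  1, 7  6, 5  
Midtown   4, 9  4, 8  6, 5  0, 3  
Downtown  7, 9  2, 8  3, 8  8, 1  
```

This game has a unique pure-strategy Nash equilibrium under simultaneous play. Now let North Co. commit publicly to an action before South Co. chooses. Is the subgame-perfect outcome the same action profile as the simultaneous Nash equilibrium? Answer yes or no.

yes

Solve by backward induction (North Co. leads).
- Uptown: South Co. compares 6, 0, 7, 5 and picks Loc3; North Co. would get 1.
- Midtown: South Co. compares 9, 8, 5, 3 and picks Loc1; North Co. would get 4.
- Downtown: South Co. compares 9, 8, 8, 1 and picks Loc1; North Co. would get 7.
Among 1, 4, 7, the best is 7 at Downtown. Subgame-perfect outcome: (Downtown, Loc1) with payoffs (7, 9).
Under simultaneous play:
North Co.'s best replies: Loc1→Downtown; Loc2→Uptown; Loc3→Midtown; Loc4→Downtown.
South Co.'s best replies: Uptown→Loc3; Midtown→Loc1; Downtown→Loc1.
The unique mutual best reply is (Downtown, Loc1), giving (7, 9).
Sequential outcome (Downtown, Loc1) coincides with the Nash profile (Downtown, Loc1).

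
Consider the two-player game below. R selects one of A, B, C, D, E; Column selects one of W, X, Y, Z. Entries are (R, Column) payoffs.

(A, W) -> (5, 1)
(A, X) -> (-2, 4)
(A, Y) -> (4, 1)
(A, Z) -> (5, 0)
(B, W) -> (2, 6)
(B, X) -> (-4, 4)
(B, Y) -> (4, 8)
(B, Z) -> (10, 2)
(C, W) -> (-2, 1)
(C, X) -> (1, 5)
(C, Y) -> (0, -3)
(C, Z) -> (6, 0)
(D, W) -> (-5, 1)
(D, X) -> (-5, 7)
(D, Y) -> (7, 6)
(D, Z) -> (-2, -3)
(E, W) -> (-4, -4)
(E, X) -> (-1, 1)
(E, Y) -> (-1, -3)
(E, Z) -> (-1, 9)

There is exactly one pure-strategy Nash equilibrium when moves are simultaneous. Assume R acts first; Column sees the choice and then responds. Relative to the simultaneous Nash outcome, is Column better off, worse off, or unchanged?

Solve by backward induction (R leads).
- A: Column compares 1, 4, 1, 0 and picks X; R would get -2.
- B: Column compares 6, 4, 8, 2 and picks Y; R would get 4.
- C: Column compares 1, 5, -3, 0 and picks X; R would get 1.
- D: Column compares 1, 7, 6, -3 and picks X; R would get -5.
- E: Column compares -4, 1, -3, 9 and picks Z; R would get -1.
Among -2, 4, 1, -5, -1, the best is 4 at B. Subgame-perfect outcome: (B, Y) with payoffs (4, 8).
Now find the simultaneous Nash equilibrium.
R's best replies: W→A; X→C; Y→D; Z→B.
Column's best replies: A→X; B→Y; C→X; D→X; E→Z.
Only (C, X) has each player best-responding; Nash payoffs (1, 5).
Column earns 8 sequentially versus 5 at the Nash outcome: better off.

better off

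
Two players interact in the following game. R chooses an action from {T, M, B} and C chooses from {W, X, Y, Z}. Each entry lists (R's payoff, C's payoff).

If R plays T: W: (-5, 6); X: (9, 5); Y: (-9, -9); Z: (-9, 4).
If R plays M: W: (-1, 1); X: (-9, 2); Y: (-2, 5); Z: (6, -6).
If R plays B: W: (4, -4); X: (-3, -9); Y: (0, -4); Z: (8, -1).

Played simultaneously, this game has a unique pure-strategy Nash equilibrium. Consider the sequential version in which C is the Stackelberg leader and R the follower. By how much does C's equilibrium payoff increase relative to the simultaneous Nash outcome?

6

R best-responds to each possible C move:
- W → R plays B (best of -5, -1, 4); C gets -4.
- X → R plays T (best of 9, -9, -3); C gets 5.
- Y → R plays B (best of -9, -2, 0); C gets -4.
- Z → R plays B (best of -9, 6, 8); C gets -1.
Among -4, 5, -4, -1, the best is 5 at X. Subgame-perfect outcome: (T, X) with payoffs (9, 5).
Now find the simultaneous Nash equilibrium.
R's best replies: W→B; X→T; Y→B; Z→B.
C's best replies: T→W; M→Y; B→Z.
Only (B, Z) has each player best-responding; Nash payoffs (8, -1).
C's commitment gain: 5 − -1 = 6.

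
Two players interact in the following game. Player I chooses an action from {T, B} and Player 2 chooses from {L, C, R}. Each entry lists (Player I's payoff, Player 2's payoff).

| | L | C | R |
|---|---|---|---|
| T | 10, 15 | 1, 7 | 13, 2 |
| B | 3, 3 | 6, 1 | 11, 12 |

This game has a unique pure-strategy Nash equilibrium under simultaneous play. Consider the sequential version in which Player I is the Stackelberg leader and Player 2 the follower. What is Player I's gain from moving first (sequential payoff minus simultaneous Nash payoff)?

Player 2 best-responds to each possible Player I move:
- T → Player 2 plays L (best of 15, 7, 2); Player I gets 10.
- B → Player 2 plays R (best of 3, 1, 12); Player I gets 11.
Among 10, 11, the best is 11 at B. Subgame-perfect outcome: (B, R) with payoffs (11, 12).
Now find the simultaneous Nash equilibrium.
Player I's best replies: L→T; C→B; R→T.
Player 2's best replies: T→L; B→R.
The unique mutual best reply is (T, L), giving (10, 15).
Player I's commitment gain: 11 − 10 = 1.

1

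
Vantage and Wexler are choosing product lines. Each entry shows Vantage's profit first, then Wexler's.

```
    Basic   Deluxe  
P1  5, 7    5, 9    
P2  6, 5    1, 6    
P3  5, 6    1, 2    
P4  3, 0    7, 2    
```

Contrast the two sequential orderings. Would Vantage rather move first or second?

If Vantage leads: Wexler's best replies are P1→Deluxe, P2→Deluxe, P3→Basic, P4→Deluxe; Vantage's induced payoffs 5, 1, 5, 7; outcome (P4, Deluxe), payoffs (7, 2).
If Wexler leads: Vantage's best replies are Basic→P2, Deluxe→P4; Wexler's induced payoffs 5, 2; outcome (P2, Basic), payoffs (6, 5).
Vantage gets 7 moving first and 6 moving second, so Vantage prefers to move first.

first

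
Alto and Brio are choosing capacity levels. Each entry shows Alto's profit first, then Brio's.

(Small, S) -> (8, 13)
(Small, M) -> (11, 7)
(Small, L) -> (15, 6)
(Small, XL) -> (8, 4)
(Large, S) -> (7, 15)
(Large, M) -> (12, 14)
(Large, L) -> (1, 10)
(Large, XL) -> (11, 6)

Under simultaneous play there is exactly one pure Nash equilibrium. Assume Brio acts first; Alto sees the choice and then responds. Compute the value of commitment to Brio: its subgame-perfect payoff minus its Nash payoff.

1

Alto best-responds to each possible Brio move:
- S: BR = Small, leader payoff 13.
- M: BR = Large, leader payoff 14.
- L: BR = Small, leader payoff 6.
- XL: BR = Large, leader payoff 6.
Brio's induced payoffs are 13, 14, 6, 6, so Brio commits to M. Subgame-perfect outcome: (Large, M) with payoffs (12, 14).
Under simultaneous play:
Alto's best replies: S→Small; M→Large; L→Small; XL→Large.
Brio's best replies: Small→S; Large→S.
Only (Small, S) has each player best-responding; Nash payoffs (8, 13).
Brio's commitment gain: 14 − 13 = 1.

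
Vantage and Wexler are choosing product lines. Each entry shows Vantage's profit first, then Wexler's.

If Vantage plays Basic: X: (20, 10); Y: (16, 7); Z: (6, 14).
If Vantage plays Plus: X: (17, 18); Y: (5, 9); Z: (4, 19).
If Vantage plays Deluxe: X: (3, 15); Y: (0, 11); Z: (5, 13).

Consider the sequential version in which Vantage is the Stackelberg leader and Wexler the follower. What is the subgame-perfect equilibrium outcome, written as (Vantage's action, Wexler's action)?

Wexler best-responds to each possible Vantage move:
- Basic: BR = Z, leader payoff 6.
- Plus: BR = Z, leader payoff 4.
- Deluxe: BR = X, leader payoff 3.
Among 6, 4, 3, the best is 6 at Basic. Subgame-perfect outcome: (Basic, Z) with payoffs (6, 14).

(Basic, Z)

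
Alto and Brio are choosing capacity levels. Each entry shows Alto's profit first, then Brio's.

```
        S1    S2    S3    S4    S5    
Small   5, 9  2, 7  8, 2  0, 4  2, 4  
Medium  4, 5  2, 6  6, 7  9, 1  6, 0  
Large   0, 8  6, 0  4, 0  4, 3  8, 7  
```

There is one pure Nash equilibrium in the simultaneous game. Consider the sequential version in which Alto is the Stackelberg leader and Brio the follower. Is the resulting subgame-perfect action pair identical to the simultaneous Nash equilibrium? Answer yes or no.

no

Backward induction with Alto moving first.
- Small: BR = S1, leader payoff 5.
- Medium: BR = S3, leader payoff 6.
- Large: BR = S1, leader payoff 0.
Alto's induced payoffs are 5, 6, 0, so Alto commits to Medium. Subgame-perfect outcome: (Medium, S3) with payoffs (6, 7).
Under simultaneous play:
Alto's best replies: S1→Small; S2→Large; S3→Small; S4→Medium; S5→Large.
Brio's best replies: Small→S1; Medium→S3; Large→S1.
The unique mutual best reply is (Small, S1), giving (5, 9).
Sequential outcome (Medium, S3) differs from the Nash profile (Small, S1).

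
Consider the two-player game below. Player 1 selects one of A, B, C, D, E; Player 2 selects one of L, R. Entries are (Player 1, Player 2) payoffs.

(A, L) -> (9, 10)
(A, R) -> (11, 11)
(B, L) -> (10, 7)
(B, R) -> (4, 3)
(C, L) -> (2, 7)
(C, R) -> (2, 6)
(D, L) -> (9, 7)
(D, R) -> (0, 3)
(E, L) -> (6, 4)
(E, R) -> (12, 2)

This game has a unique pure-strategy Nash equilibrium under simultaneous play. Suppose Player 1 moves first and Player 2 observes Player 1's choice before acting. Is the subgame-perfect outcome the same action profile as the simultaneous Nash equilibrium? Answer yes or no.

no

Backward induction with Player 1 moving first.
- A → Player 2 plays R (best of 10, 11); Player 1 gets 11.
- B → Player 2 plays L (best of 7, 3); Player 1 gets 10.
- C → Player 2 plays L (best of 7, 6); Player 1 gets 2.
- D → Player 2 plays L (best of 7, 3); Player 1 gets 9.
- E → Player 2 plays L (best of 4, 2); Player 1 gets 6.
Among 11, 10, 2, 9, 6, the best is 11 at A. Subgame-perfect outcome: (A, R) with payoffs (11, 11).
Now find the simultaneous Nash equilibrium.
Player 1's best replies: L→B; R→E.
Player 2's best replies: A→R; B→L; C→L; D→L; E→L.
Only (B, L) has each player best-responding; Nash payoffs (10, 7).
Sequential outcome (A, R) differs from the Nash profile (B, L).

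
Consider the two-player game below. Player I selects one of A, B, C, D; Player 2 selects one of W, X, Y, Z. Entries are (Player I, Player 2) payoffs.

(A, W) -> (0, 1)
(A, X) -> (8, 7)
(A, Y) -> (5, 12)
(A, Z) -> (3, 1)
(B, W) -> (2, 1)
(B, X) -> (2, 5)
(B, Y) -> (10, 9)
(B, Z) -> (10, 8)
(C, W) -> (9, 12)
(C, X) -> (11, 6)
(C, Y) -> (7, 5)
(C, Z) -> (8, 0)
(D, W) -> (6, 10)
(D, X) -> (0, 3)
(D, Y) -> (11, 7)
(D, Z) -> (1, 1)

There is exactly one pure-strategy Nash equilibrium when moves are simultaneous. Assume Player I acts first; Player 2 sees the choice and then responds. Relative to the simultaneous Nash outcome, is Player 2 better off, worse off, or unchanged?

Work backward from Player 2's decision.
- A: Player 2 compares 1, 7, 12, 1 and picks Y; Player I would get 5.
- B: Player 2 compares 1, 5, 9, 8 and picks Y; Player I would get 10.
- C: Player 2 compares 12, 6, 5, 0 and picks W; Player I would get 9.
- D: Player 2 compares 10, 3, 7, 1 and picks W; Player I would get 6.
Maximizing over 5, 10, 9, 6, Player I chooses B. Subgame-perfect outcome: (B, Y) with payoffs (10, 9).
Under simultaneous play:
Player I's best replies: W→C; X→C; Y→D; Z→B.
Player 2's best replies: A→Y; B→Y; C→W; D→W.
The unique mutual best reply is (C, W), giving (9, 12).
Player 2 earns 9 sequentially versus 12 at the Nash outcome: worse off.

worse off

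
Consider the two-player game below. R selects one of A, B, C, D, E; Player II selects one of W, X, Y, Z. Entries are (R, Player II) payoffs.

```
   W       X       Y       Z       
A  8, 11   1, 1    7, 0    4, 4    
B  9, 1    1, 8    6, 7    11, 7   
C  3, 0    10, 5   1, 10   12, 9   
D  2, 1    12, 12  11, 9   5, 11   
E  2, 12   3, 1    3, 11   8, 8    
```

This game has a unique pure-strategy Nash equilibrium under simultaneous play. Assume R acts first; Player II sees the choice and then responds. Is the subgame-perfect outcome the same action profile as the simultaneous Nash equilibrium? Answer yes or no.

Work backward from Player II's decision.
- A → Player II plays W (best of 11, 1, 0, 4); R gets 8.
- B → Player II plays X (best of 1, 8, 7, 7); R gets 1.
- C → Player II plays Y (best of 0, 5, 10, 9); R gets 1.
- D → Player II plays X (best of 1, 12, 9, 11); R gets 12.
- E → Player II plays W (best of 12, 1, 11, 8); R gets 2.
Maximizing over 8, 1, 1, 12, 2, R chooses D. Subgame-perfect outcome: (D, X) with payoffs (12, 12).
For the simultaneous game, intersect best replies.
R's best replies: W→B; X→D; Y→D; Z→C.
Player II's best replies: A→W; B→X; C→Y; D→X; E→W.
Only (D, X) has each player best-responding; Nash payoffs (12, 12).
Sequential outcome (D, X) coincides with the Nash profile (D, X).

yes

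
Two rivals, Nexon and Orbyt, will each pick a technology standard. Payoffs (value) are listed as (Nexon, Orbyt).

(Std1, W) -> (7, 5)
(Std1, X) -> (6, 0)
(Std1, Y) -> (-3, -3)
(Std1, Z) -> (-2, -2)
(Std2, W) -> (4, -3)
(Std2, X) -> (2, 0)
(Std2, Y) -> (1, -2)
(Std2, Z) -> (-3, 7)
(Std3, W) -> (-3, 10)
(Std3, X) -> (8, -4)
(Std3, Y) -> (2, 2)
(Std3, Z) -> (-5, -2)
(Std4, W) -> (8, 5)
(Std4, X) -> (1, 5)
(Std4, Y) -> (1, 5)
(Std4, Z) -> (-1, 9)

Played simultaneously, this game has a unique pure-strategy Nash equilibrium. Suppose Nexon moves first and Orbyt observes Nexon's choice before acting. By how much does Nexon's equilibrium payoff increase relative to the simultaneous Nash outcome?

8

Backward induction with Nexon moving first.
- Std1 → Orbyt plays W (best of 5, 0, -3, -2); Nexon gets 7.
- Std2 → Orbyt plays Z (best of -3, 0, -2, 7); Nexon gets -3.
- Std3 → Orbyt plays W (best of 10, -4, 2, -2); Nexon gets -3.
- Std4 → Orbyt plays Z (best of 5, 5, 5, 9); Nexon gets -1.
Among 7, -3, -3, -1, the best is 7 at Std1. Subgame-perfect outcome: (Std1, W) with payoffs (7, 5).
For the simultaneous game, intersect best replies.
Nexon's best replies: W→Std4; X→Std3; Y→Std3; Z→Std4.
Orbyt's best replies: Std1→W; Std2→Z; Std3→W; Std4→Z.
The unique mutual best reply is (Std4, Z), giving (-1, 9).
Nexon's commitment gain: 7 − -1 = 8.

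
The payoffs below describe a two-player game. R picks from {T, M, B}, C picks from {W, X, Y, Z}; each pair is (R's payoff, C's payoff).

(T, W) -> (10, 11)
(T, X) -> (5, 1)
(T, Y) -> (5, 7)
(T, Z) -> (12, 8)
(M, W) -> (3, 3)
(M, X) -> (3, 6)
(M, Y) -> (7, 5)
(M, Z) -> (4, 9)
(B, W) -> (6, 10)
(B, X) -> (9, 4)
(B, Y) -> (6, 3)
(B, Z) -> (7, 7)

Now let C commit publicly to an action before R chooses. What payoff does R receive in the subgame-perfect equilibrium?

Solve by backward induction (C leads).
- W → R plays T (best of 10, 3, 6); C gets 11.
- X → R plays B (best of 5, 3, 9); C gets 4.
- Y → R plays M (best of 5, 7, 6); C gets 5.
- Z → R plays T (best of 12, 4, 7); C gets 8.
Among 11, 4, 5, 8, the best is 11 at W. Subgame-perfect outcome: (T, W) with payoffs (10, 11).

10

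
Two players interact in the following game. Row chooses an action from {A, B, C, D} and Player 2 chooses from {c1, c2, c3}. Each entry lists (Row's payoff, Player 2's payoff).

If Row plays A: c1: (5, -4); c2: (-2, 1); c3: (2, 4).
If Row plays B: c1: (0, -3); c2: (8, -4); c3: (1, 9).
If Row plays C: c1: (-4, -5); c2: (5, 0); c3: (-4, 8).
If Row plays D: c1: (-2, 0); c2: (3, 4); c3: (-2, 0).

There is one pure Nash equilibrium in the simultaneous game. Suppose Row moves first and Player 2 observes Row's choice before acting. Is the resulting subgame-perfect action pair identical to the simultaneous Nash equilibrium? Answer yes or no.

Work backward from Player 2's decision.
- A: BR = c3, leader payoff 2.
- B: BR = c3, leader payoff 1.
- C: BR = c3, leader payoff -4.
- D: BR = c2, leader payoff 3.
Among 2, 1, -4, 3, the best is 3 at D. Subgame-perfect outcome: (D, c2) with payoffs (3, 4).
For the simultaneous game, intersect best replies.
Row's best replies: c1→A; c2→B; c3→A.
Player 2's best replies: A→c3; B→c3; C→c3; D→c2.
Only (A, c3) has each player best-responding; Nash payoffs (2, 4).
Sequential outcome (D, c2) differs from the Nash profile (A, c3).

no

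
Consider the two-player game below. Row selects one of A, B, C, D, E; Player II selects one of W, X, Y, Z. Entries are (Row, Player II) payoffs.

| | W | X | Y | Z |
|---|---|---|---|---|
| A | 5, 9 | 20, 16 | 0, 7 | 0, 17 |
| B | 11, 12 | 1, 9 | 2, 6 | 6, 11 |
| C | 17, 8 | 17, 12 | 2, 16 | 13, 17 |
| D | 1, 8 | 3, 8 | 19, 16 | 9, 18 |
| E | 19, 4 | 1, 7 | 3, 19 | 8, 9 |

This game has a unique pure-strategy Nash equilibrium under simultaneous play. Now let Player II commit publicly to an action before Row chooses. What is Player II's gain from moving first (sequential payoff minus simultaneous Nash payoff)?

Row best-responds to each possible Player II move:
- W → Row plays E (best of 5, 11, 17, 1, 19); Player II gets 4.
- X → Row plays A (best of 20, 1, 17, 3, 1); Player II gets 16.
- Y → Row plays D (best of 0, 2, 2, 19, 3); Player II gets 16.
- Z → Row plays C (best of 0, 6, 13, 9, 8); Player II gets 17.
Maximizing over 4, 16, 16, 17, Player II chooses Z. Subgame-perfect outcome: (C, Z) with payoffs (13, 17).
Now find the simultaneous Nash equilibrium.
Row's best replies: W→E; X→A; Y→D; Z→C.
Player II's best replies: A→Z; B→W; C→Z; D→Z; E→Y.
The unique mutual best reply is (C, Z), giving (13, 17).
Player II's commitment gain: 17 − 17 = 0.

0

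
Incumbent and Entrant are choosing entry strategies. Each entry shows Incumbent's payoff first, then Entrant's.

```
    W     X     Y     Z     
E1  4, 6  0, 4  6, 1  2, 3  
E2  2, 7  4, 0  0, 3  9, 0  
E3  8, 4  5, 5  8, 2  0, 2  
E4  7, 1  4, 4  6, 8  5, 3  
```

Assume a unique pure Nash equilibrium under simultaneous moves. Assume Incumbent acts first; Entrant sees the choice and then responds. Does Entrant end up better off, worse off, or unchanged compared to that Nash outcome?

Backward induction with Incumbent moving first.
- E1: Entrant compares 6, 4, 1, 3 and picks W; Incumbent would get 4.
- E2: Entrant compares 7, 0, 3, 0 and picks W; Incumbent would get 2.
- E3: Entrant compares 4, 5, 2, 2 and picks X; Incumbent would get 5.
- E4: Entrant compares 1, 4, 8, 3 and picks Y; Incumbent would get 6.
Incumbent's induced payoffs are 4, 2, 5, 6, so Incumbent commits to E4. Subgame-perfect outcome: (E4, Y) with payoffs (6, 8).
For the simultaneous game, intersect best replies.
Incumbent's best replies: W→E3; X→E3; Y→E3; Z→E2.
Entrant's best replies: E1→W; E2→W; E3→X; E4→Y.
Only (E3, X) has each player best-responding; Nash payoffs (5, 5).
Entrant earns 8 sequentially versus 5 at the Nash outcome: better off.

better off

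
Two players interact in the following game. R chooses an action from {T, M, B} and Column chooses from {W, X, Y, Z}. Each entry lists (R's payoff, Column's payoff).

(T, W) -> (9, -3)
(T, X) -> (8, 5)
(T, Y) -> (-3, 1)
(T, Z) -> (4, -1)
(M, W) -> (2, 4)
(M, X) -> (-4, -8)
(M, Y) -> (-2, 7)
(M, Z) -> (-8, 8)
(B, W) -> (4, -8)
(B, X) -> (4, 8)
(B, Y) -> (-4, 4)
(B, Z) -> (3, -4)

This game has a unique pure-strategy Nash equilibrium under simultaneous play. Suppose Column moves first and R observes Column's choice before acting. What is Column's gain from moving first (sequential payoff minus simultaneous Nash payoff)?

2

R best-responds to each possible Column move:
- W: BR = T, leader payoff -3.
- X: BR = T, leader payoff 5.
- Y: BR = M, leader payoff 7.
- Z: BR = T, leader payoff -1.
Column's induced payoffs are -3, 5, 7, -1, so Column commits to Y. Subgame-perfect outcome: (M, Y) with payoffs (-2, 7).
For the simultaneous game, intersect best replies.
R's best replies: W→T; X→T; Y→M; Z→T.
Column's best replies: T→X; M→Z; B→X.
Only (T, X) has each player best-responding; Nash payoffs (8, 5).
Column's commitment gain: 7 − 5 = 2.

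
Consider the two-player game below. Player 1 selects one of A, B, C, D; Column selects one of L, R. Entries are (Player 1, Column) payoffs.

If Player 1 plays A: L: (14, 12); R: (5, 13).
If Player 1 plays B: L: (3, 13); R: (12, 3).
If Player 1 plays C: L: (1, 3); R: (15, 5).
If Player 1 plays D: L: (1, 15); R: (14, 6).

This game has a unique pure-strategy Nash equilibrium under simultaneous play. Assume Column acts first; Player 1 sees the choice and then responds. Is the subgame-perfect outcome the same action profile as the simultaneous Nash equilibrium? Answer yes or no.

no

Player 1 best-responds to each possible Column move:
- L: Player 1 compares 14, 3, 1, 1 and picks A; Column would get 12.
- R: Player 1 compares 5, 12, 15, 14 and picks C; Column would get 5.
Maximizing over 12, 5, Column chooses L. Subgame-perfect outcome: (A, L) with payoffs (14, 12).
For the simultaneous game, intersect best replies.
Player 1's best replies: L→A; R→C.
Column's best replies: A→R; B→L; C→R; D→L.
Only (C, R) has each player best-responding; Nash payoffs (15, 5).
Sequential outcome (A, L) differs from the Nash profile (C, R).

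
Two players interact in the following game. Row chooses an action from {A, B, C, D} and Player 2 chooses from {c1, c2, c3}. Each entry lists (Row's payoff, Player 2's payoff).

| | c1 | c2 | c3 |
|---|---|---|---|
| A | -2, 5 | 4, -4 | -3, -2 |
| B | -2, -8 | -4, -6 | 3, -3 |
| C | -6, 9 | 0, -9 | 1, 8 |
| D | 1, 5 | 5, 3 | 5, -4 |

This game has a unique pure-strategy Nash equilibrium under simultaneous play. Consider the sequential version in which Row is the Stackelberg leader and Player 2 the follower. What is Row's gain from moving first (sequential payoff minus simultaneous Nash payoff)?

Player 2 best-responds to each possible Row move:
- A: BR = c1, leader payoff -2.
- B: BR = c3, leader payoff 3.
- C: BR = c1, leader payoff -6.
- D: BR = c1, leader payoff 1.
Maximizing over -2, 3, -6, 1, Row chooses B. Subgame-perfect outcome: (B, c3) with payoffs (3, -3).
Under simultaneous play:
Row's best replies: c1→D; c2→D; c3→D.
Player 2's best replies: A→c1; B→c3; C→c1; D→c1.
The unique mutual best reply is (D, c1), giving (1, 5).
Row's commitment gain: 3 − 1 = 2.

2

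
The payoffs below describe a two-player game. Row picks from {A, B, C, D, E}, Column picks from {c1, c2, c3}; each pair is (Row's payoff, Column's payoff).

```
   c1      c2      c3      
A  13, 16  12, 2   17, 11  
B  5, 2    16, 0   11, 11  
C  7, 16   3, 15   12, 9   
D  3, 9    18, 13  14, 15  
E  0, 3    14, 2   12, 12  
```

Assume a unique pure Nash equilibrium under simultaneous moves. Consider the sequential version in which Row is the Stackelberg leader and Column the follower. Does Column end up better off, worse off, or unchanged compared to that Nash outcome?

worse off

Work backward from Column's decision.
- A: BR = c1, leader payoff 13.
- B: BR = c3, leader payoff 11.
- C: BR = c1, leader payoff 7.
- D: BR = c3, leader payoff 14.
- E: BR = c3, leader payoff 12.
Among 13, 11, 7, 14, 12, the best is 14 at D. Subgame-perfect outcome: (D, c3) with payoffs (14, 15).
Under simultaneous play:
Row's best replies: c1→A; c2→D; c3→A.
Column's best replies: A→c1; B→c3; C→c1; D→c3; E→c3.
The unique mutual best reply is (A, c1), giving (13, 16).
Column earns 15 sequentially versus 16 at the Nash outcome: worse off.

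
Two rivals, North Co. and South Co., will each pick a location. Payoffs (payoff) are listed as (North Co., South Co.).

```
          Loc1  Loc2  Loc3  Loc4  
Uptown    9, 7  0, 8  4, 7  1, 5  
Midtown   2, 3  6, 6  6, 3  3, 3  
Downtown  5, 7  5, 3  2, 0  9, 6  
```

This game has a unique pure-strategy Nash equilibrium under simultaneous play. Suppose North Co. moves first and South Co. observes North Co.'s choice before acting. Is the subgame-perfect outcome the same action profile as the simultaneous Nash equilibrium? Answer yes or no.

yes

Backward induction with North Co. moving first.
- Uptown → South Co. plays Loc2 (best of 7, 8, 7, 5); North Co. gets 0.
- Midtown → South Co. plays Loc2 (best of 3, 6, 3, 3); North Co. gets 6.
- Downtown → South Co. plays Loc1 (best of 7, 3, 0, 6); North Co. gets 5.
Maximizing over 0, 6, 5, North Co. chooses Midtown. Subgame-perfect outcome: (Midtown, Loc2) with payoffs (6, 6).
Now find the simultaneous Nash equilibrium.
North Co.'s best replies: Loc1→Uptown; Loc2→Midtown; Loc3→Midtown; Loc4→Downtown.
South Co.'s best replies: Uptown→Loc2; Midtown→Loc2; Downtown→Loc1.
The unique mutual best reply is (Midtown, Loc2), giving (6, 6).
Sequential outcome (Midtown, Loc2) coincides with the Nash profile (Midtown, Loc2).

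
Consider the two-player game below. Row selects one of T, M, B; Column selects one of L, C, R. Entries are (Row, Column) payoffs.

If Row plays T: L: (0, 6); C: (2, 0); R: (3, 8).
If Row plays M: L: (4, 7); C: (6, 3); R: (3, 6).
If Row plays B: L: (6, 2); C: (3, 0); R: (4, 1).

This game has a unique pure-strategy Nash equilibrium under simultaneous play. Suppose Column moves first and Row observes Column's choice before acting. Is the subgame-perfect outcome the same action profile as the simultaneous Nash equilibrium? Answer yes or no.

Backward induction with Column moving first.
- L: BR = B, leader payoff 2.
- C: BR = M, leader payoff 3.
- R: BR = B, leader payoff 1.
Among 2, 3, 1, the best is 3 at C. Subgame-perfect outcome: (M, C) with payoffs (6, 3).
Now find the simultaneous Nash equilibrium.
Row's best replies: L→B; C→M; R→B.
Column's best replies: T→R; M→L; B→L.
Only (B, L) has each player best-responding; Nash payoffs (6, 2).
Sequential outcome (M, C) differs from the Nash profile (B, L).

no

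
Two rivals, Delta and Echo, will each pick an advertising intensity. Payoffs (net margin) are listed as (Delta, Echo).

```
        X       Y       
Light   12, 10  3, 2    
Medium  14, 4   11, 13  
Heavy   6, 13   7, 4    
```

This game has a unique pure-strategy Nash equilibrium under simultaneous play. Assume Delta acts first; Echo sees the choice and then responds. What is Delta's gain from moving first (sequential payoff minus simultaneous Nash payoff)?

1

Backward induction with Delta moving first.
- Light: Echo compares 10, 2 and picks X; Delta would get 12.
- Medium: Echo compares 4, 13 and picks Y; Delta would get 11.
- Heavy: Echo compares 13, 4 and picks X; Delta would get 6.
Delta's induced payoffs are 12, 11, 6, so Delta commits to Light. Subgame-perfect outcome: (Light, X) with payoffs (12, 10).
Now find the simultaneous Nash equilibrium.
Delta's best replies: X→Medium; Y→Medium.
Echo's best replies: Light→X; Medium→Y; Heavy→X.
Only (Medium, Y) has each player best-responding; Nash payoffs (11, 13).
Delta's commitment gain: 12 − 11 = 1.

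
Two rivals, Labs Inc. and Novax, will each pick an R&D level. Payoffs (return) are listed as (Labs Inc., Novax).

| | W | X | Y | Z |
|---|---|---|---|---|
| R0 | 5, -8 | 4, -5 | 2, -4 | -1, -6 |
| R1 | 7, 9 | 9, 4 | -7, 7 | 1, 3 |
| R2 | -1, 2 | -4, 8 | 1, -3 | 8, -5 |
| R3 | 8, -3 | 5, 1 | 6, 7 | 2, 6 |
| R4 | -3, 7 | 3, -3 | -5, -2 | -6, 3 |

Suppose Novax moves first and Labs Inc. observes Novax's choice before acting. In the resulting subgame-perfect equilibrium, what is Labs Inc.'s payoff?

Solve by backward induction (Novax leads).
- W → Labs Inc. plays R3 (best of 5, 7, -1, 8, -3); Novax gets -3.
- X → Labs Inc. plays R1 (best of 4, 9, -4, 5, 3); Novax gets 4.
- Y → Labs Inc. plays R3 (best of 2, -7, 1, 6, -5); Novax gets 7.
- Z → Labs Inc. plays R2 (best of -1, 1, 8, 2, -6); Novax gets -5.
Maximizing over -3, 4, 7, -5, Novax chooses Y. Subgame-perfect outcome: (R3, Y) with payoffs (6, 7).

6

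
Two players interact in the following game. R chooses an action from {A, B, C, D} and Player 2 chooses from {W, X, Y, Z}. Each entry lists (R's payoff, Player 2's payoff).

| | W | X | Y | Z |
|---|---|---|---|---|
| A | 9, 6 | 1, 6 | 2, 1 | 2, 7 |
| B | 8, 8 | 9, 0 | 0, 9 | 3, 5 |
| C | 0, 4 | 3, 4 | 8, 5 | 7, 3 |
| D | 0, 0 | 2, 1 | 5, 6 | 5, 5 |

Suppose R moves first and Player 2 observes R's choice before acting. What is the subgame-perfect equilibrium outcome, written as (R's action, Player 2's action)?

(C, Y)

Player 2 best-responds to each possible R move:
- A: Player 2 compares 6, 6, 1, 7 and picks Z; R would get 2.
- B: Player 2 compares 8, 0, 9, 5 and picks Y; R would get 0.
- C: Player 2 compares 4, 4, 5, 3 and picks Y; R would get 8.
- D: Player 2 compares 0, 1, 6, 5 and picks Y; R would get 5.
Maximizing over 2, 0, 8, 5, R chooses C. Subgame-perfect outcome: (C, Y) with payoffs (8, 5).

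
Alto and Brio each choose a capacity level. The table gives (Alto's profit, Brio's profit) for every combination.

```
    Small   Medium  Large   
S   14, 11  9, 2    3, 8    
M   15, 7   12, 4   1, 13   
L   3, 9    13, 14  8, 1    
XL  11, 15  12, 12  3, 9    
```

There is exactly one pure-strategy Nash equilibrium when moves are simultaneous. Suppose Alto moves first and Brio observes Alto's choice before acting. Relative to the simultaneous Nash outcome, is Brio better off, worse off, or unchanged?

worse off

Brio best-responds to each possible Alto move:
- S → Brio plays Small (best of 11, 2, 8); Alto gets 14.
- M → Brio plays Large (best of 7, 4, 13); Alto gets 1.
- L → Brio plays Medium (best of 9, 14, 1); Alto gets 13.
- XL → Brio plays Small (best of 15, 12, 9); Alto gets 11.
Alto's induced payoffs are 14, 1, 13, 11, so Alto commits to S. Subgame-perfect outcome: (S, Small) with payoffs (14, 11).
For the simultaneous game, intersect best replies.
Alto's best replies: Small→M; Medium→L; Large→L.
Brio's best replies: S→Small; M→Large; L→Medium; XL→Small.
Only (L, Medium) has each player best-responding; Nash payoffs (13, 14).
Brio earns 11 sequentially versus 14 at the Nash outcome: worse off.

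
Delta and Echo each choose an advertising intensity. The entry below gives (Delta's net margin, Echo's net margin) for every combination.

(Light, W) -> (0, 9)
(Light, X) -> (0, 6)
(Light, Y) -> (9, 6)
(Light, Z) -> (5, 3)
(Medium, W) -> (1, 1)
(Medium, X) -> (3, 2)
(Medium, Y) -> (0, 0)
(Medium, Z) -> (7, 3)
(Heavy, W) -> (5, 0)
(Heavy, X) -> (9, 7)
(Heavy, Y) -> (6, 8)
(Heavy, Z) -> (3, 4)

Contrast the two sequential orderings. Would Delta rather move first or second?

second

If Delta leads: Echo's best replies are Light→W, Medium→Z, Heavy→Y; Delta's induced payoffs 0, 7, 6; outcome (Medium, Z), payoffs (7, 3).
If Echo leads: Delta's best replies are W→Heavy, X→Heavy, Y→Light, Z→Medium; Echo's induced payoffs 0, 7, 6, 3; outcome (Heavy, X), payoffs (9, 7).
Delta gets 7 moving first and 9 moving second, so Delta prefers to move second.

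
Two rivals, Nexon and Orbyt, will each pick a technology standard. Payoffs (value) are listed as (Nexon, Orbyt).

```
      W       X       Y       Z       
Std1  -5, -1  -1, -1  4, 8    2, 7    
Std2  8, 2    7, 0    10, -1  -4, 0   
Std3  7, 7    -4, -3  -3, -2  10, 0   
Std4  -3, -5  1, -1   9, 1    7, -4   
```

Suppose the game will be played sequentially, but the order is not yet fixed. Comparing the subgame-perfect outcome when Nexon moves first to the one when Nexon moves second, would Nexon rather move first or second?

first

If Nexon leads: Orbyt's best replies are Std1→Y, Std2→W, Std3→W, Std4→Y; Nexon's induced payoffs 4, 8, 7, 9; outcome (Std4, Y), payoffs (9, 1).
If Orbyt leads: Nexon's best replies are W→Std2, X→Std2, Y→Std2, Z→Std3; Orbyt's induced payoffs 2, 0, -1, 0; outcome (Std2, W), payoffs (8, 2).
Nexon gets 9 moving first and 8 moving second, so Nexon prefers to move first.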